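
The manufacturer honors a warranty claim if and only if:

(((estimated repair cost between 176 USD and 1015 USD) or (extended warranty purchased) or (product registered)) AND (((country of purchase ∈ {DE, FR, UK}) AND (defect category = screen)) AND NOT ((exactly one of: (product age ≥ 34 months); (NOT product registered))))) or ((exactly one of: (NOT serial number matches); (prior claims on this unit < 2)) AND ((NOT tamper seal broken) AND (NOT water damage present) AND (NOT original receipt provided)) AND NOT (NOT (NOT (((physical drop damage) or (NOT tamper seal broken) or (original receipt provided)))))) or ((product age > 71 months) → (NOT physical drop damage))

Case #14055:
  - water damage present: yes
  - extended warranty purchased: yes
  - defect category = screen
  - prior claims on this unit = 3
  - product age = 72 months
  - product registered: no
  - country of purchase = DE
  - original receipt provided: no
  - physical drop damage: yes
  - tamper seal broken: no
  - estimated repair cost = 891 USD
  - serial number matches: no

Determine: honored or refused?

Atomic conditions:
  estimated repair cost between 176 USD and 1015 USD: 891 in [176, 1015] is true
  extended warranty purchased: yes → true
  product registered: no → false
  country of purchase ∈ {DE, FR, UK}: DE is in the set → true
  defect category = screen: screen == screen is true
  product age ≥ 34 months: 72 ≥ 34 is true
  NOT product registered: no → true
  NOT serial number matches: no → true
  prior claims on this unit < 2: 3 < 2 is false
  NOT tamper seal broken: no → true
  NOT water damage present: yes → false
  NOT original receipt provided: no → true
  physical drop damage: yes → true
  original receipt provided: no → false
  product age > 71 months: 72 > 71 is true
  NOT physical drop damage: yes → false
Combine:
[1.1] true OR true OR false = true
[1.2.1] true AND true = true
[1.2.2.1] exactly-one(true, true) = false
[1.2.2] NOT false = true
[1.2] true AND true = true
[1] true AND true = true
[2.1] exactly-one(true, false) = true
[2.2] true AND false AND true = false
[2.3.1.1.1] true OR true OR false = true
[2.3.1.1] NOT true = false
[2.3.1] NOT false = true
[2.3] NOT true = false
[2] true AND false AND false = false
[3] true → false = false
[root] true OR false OR false = true
Overall: true → honored

Honored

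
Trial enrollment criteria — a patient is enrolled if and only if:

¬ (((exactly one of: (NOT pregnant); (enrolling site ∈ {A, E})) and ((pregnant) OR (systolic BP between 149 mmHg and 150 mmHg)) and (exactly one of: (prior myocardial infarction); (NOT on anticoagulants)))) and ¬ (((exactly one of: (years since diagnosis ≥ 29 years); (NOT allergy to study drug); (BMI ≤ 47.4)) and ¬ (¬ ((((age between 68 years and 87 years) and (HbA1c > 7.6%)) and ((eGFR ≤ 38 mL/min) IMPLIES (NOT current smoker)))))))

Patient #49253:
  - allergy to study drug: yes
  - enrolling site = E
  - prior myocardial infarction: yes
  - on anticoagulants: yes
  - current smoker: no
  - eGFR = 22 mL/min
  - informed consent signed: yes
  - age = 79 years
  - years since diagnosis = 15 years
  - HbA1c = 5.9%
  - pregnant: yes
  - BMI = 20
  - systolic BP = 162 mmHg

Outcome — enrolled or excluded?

Excluded

Atomic conditions:
  NOT pregnant: yes → false
  enrolling site ∈ {A, E}: E is in the set → true
  pregnant: yes → true
  systolic BP between 149 mmHg and 150 mmHg: 162 in [149, 150] is false
  prior myocardial infarction: yes → true
  NOT on anticoagulants: yes → false
  years since diagnosis ≥ 29 years: 15 ≥ 29 is false
  NOT allergy to study drug: yes → false
  BMI ≤ 47.4: 20 ≤ 47.4 is true
  age between 68 years and 87 years: 79 in [68, 87] is true
  HbA1c > 7.6%: 5.9 > 7.6 is false
  eGFR ≤ 38 mL/min: 22 ≤ 38 is true
  NOT current smoker: no → true
Combine:
[1.1.1] exactly-one(false, true) = true
[1.1.2] true OR false = true
[1.1.3] exactly-one(true, false) = true
[1.1] true AND true AND true = true
[1] NOT true = false
[2.1.1] exactly-one(false, false, true) = true
[2.1.2.1.1.1] true AND false = false
[2.1.2.1.1.2] true → true = true
[2.1.2.1.1] false AND true = false
[2.1.2.1] NOT false = true
[2.1.2] NOT true = false
[2.1] true AND false = false
[2] NOT false = true
[root] false AND true = false
Overall: false → excluded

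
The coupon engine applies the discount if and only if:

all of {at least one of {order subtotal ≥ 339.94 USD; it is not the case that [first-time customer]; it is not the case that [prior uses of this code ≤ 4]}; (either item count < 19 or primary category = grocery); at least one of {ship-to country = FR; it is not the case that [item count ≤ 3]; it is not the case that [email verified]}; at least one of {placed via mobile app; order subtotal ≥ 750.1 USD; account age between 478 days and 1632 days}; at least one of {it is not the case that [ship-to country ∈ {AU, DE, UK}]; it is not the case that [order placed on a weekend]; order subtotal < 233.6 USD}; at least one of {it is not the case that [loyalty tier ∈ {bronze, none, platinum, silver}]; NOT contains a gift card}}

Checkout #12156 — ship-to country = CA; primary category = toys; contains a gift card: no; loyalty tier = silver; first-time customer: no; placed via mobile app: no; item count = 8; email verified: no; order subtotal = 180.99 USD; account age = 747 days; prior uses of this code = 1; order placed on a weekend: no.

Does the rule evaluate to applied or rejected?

Applied

Atomic conditions:
  order subtotal ≥ 339.94 USD: 180.99 ≥ 339.94 is false
  first-time customer: no → false
  prior uses of this code ≤ 4: 1 ≤ 4 is true
  item count < 19: 8 < 19 is true
  primary category = grocery: toys == grocery is false
  ship-to country = FR: CA == FR is false
  item count ≤ 3: 8 ≤ 3 is false
  email verified: no → false
  placed via mobile app: no → false
  order subtotal ≥ 750.1 USD: 180.99 ≥ 750.1 is false
  account age between 478 days and 1632 days: 747 in [478, 1632] is true
  ship-to country ∈ {AU, DE, UK}: CA is not in the set → false
  order placed on a weekend: no → false
  order subtotal < 233.6 USD: 180.99 < 233.6 is true
  loyalty tier ∈ {bronze, none, platinum, silver}: silver is in the set → true
  NOT contains a gift card: no → true
Combine:
[1.2] NOT false = true
[1.3] NOT true = false
[1] false OR true OR false = true
[2] true OR false = true
[3.2] NOT false = true
[3.3] NOT false = true
[3] false OR true OR true = true
[4] false OR false OR true = true
[5.1] NOT false = true
[5.2] NOT false = true
[5] true OR true OR true = true
[6.1] NOT true = false
[6] false OR true = true
[root] true AND true AND true AND true AND true AND true = true
Overall: true → applied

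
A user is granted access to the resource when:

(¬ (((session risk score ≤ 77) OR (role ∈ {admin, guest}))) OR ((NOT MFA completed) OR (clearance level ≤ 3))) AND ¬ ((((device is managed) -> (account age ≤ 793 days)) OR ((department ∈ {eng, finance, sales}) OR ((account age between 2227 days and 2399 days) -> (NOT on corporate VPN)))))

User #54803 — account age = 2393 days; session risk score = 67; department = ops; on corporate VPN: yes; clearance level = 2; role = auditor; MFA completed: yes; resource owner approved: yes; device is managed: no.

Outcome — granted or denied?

Atomic conditions:
  session risk score ≤ 77: 67 ≤ 77 is true
  role ∈ {admin, guest}: auditor is not in the set → false
  NOT MFA completed: yes → false
  clearance level ≤ 3: 2 ≤ 3 is true
  device is managed: no → false
  account age ≤ 793 days: 2393 ≤ 793 is false
  department ∈ {eng, finance, sales}: ops is not in the set → false
  account age between 2227 days and 2399 days: 2393 in [2227, 2399] is true
  NOT on corporate VPN: yes → false
Combine:
[1.1.1] true OR false = true
[1.1] NOT true = false
[1.2] false OR true = true
[1] false OR true = true
[2.1.1] false → false (antecedent false ⇒ implication holds) = true
[2.1.2.2] true → false = false
[2.1.2] false OR false = false
[2.1] true OR false = true
[2] NOT true = false
[root] true AND false = false
Overall: false → denied

Denied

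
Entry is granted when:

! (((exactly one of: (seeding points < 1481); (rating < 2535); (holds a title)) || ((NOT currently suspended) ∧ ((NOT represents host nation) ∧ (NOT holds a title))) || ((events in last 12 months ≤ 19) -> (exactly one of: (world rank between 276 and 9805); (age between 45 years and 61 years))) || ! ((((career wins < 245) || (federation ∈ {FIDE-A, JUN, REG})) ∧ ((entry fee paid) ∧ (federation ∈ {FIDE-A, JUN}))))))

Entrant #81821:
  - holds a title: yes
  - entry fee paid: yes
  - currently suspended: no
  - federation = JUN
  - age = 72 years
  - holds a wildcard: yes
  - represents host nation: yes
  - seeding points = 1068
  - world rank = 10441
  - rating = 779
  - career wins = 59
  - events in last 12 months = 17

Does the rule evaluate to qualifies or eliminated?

Atomic conditions:
  seeding points < 1481: 1068 < 1481 is true
  rating < 2535: 779 < 2535 is true
  holds a title: yes → true
  NOT currently suspended: no → true
  NOT represents host nation: yes → false
  NOT holds a title: yes → false
  events in last 12 months ≤ 19: 17 ≤ 19 is true
  world rank between 276 and 9805: 10441 in [276, 9805] is false
  age between 45 years and 61 years: 72 in [45, 61] is false
  career wins < 245: 59 < 245 is true
  federation ∈ {FIDE-A, JUN, REG}: JUN is in the set → true
  entry fee paid: yes → true
  federation ∈ {FIDE-A, JUN}: JUN is in the set → true
Combine:
[1.1] exactly-one(true, true, true) = false
[1.2.2] false AND false = false
[1.2] true AND false = false
[1.3.2] exactly-one(false, false) = false
[1.3] true → false = false
[1.4.1.1] true OR true = true
[1.4.1.2] true AND true = true
[1.4.1] true AND true = true
[1.4] NOT true = false
[1] false OR false OR false OR false = false
[root] NOT false = true
Overall: true → qualifies

Qualifies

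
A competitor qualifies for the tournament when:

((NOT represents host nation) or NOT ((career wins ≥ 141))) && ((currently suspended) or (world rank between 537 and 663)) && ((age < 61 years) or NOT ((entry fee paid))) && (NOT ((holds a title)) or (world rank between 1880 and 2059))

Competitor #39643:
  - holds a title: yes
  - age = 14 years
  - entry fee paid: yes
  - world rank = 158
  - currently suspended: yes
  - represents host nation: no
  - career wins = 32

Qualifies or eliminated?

Atomic conditions:
  NOT represents host nation: no → true
  career wins ≥ 141: 32 ≥ 141 is false
  currently suspended: yes → true
  world rank between 537 and 663: 158 in [537, 663] is false
  age < 61 years: 14 < 61 is true
  entry fee paid: yes → true
  holds a title: yes → true
  world rank between 1880 and 2059: 158 in [1880, 2059] is false
Combine:
[1.2] NOT false = true
[1] true OR true = true
[2] true OR false = true
[3.2] NOT true = false
[3] true OR false = true
[4.1] NOT true = false
[4] false OR false = false
[root] true AND true AND true AND false = false
Overall: false → eliminated

Eliminated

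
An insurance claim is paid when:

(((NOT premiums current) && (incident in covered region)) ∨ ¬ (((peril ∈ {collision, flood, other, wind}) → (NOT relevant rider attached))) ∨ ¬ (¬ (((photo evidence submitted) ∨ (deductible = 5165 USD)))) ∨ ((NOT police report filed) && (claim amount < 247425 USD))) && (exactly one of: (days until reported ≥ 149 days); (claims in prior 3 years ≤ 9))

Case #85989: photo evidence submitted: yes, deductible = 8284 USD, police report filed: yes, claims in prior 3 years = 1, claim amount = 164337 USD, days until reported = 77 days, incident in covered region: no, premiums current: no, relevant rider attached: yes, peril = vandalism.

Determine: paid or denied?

Paid

Atomic conditions:
  NOT premiums current: no → true
  incident in covered region: no → false
  peril ∈ {collision, flood, other, wind}: vandalism is not in the set → false
  NOT relevant rider attached: yes → false
  photo evidence submitted: yes → true
  deductible = 5165 USD: 8284 == 5165 is false
  NOT police report filed: yes → false
  claim amount < 247425 USD: 164337 < 247425 is true
  days until reported ≥ 149 days: 77 ≥ 149 is false
  claims in prior 3 years ≤ 9: 1 ≤ 9 is true
Combine:
[1.1] true AND false = false
[1.2.1] false → false (antecedent false ⇒ implication holds) = true
[1.2] NOT true = false
[1.3.1.1] true OR false = true
[1.3.1] NOT true = false
[1.3] NOT false = true
[1.4] false AND true = false
[1] false OR false OR true OR false = true
[2] exactly-one(false, true) = true
[root] true AND true = true
Overall: true → paid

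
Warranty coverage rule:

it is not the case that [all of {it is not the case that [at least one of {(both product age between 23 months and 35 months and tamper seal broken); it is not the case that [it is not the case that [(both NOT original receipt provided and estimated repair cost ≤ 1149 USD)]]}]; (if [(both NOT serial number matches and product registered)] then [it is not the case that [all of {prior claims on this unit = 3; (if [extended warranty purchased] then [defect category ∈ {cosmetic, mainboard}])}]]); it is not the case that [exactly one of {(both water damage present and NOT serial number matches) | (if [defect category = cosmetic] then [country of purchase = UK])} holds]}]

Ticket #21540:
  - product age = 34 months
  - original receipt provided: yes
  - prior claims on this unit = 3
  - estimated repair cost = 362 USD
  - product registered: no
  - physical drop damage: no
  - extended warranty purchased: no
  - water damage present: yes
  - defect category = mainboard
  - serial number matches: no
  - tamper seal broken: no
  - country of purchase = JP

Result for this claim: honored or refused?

Atomic conditions:
  product age between 23 months and 35 months: 34 in [23, 35] is true
  tamper seal broken: no → false
  NOT original receipt provided: yes → false
  estimated repair cost ≤ 1149 USD: 362 ≤ 1149 is true
  NOT serial number matches: no → true
  product registered: no → false
  prior claims on this unit = 3: 3 == 3 is true
  extended warranty purchased: no → false
  defect category ∈ {cosmetic, mainboard}: mainboard is in the set → true
  water damage present: yes → true
  defect category = cosmetic: mainboard == cosmetic is false
  country of purchase = UK: JP == UK is false
Combine:
[1.1.1.1] true AND false = false
[1.1.1.2.1.1] false AND true = false
[1.1.1.2.1] NOT false = true
[1.1.1.2] NOT true = false
[1.1.1] false OR false = false
[1.1] NOT false = true
[1.2.1] true AND false = false
[1.2.2.1.2] false → true (antecedent false ⇒ implication holds) = true
[1.2.2.1] true AND true = true
[1.2.2] NOT true = false
[1.2] false → false (antecedent false ⇒ implication holds) = true
[1.3.1.1] true AND true = true
[1.3.1.2] false → false (antecedent false ⇒ implication holds) = true
[1.3.1] exactly-one(true, true) = false
[1.3] NOT false = true
[1] true AND true AND true = true
[root] NOT true = false
Overall: false → refused

Refused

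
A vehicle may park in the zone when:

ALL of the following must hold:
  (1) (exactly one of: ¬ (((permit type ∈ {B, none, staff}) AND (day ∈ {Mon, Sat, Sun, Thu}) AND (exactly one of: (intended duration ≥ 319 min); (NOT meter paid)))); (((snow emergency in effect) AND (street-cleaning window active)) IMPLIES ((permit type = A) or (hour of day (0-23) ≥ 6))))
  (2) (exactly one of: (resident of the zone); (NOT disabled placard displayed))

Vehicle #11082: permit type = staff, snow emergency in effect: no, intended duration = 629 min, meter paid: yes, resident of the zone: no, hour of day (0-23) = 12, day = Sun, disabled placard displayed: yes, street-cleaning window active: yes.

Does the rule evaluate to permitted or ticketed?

Ticketed

Atomic conditions:
  permit type ∈ {B, none, staff}: staff is in the set → true
  day ∈ {Mon, Sat, Sun, Thu}: Sun is in the set → true
  intended duration ≥ 319 min: 629 ≥ 319 is true
  NOT meter paid: yes → false
  snow emergency in effect: no → false
  street-cleaning window active: yes → true
  permit type = A: staff == A is false
  hour of day (0-23) ≥ 6: 12 ≥ 6 is true
  resident of the zone: no → false
  NOT disabled placard displayed: yes → false
Combine:
[1.1.1.3] exactly-one(true, false) = true
[1.1.1] true AND true AND true = true
[1.1] NOT true = false
[1.2.1] false AND true = false
[1.2.2] false OR true = true
[1.2] false → true (antecedent false ⇒ implication holds) = true
[1] exactly-one(false, true) = true
[2] exactly-one(false, false) = false
[root] true AND false = false
Overall: false → ticketed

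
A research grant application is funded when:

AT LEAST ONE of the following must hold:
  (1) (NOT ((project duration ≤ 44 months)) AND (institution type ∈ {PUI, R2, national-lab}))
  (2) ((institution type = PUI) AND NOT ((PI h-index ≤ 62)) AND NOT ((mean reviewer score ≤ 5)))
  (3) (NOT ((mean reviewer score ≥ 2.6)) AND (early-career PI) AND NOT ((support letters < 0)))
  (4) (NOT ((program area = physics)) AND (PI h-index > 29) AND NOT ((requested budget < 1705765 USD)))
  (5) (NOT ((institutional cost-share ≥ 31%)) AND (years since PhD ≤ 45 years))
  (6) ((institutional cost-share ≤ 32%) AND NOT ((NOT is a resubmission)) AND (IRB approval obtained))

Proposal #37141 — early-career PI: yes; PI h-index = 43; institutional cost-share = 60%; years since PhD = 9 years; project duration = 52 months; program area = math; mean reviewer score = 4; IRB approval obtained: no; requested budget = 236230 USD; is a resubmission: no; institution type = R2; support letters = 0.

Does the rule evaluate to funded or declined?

Atomic conditions:
  project duration ≤ 44 months: 52 ≤ 44 is false
  institution type ∈ {PUI, R2, national-lab}: R2 is in the set → true
  institution type = PUI: R2 == PUI is false
  PI h-index ≤ 62: 43 ≤ 62 is true
  mean reviewer score ≤ 5: 4 ≤ 5 is true
  mean reviewer score ≥ 2.6: 4 ≥ 2.6 is true
  early-career PI: yes → true
  support letters < 0: 0 < 0 is false
  program area = physics: math == physics is false
  PI h-index > 29: 43 > 29 is true
  requested budget < 1705765 USD: 236230 < 1705765 is true
  institutional cost-share ≥ 31%: 60 ≥ 31 is true
  years since PhD ≤ 45 years: 9 ≤ 45 is true
  institutional cost-share ≤ 32%: 60 ≤ 32 is false
  NOT is a resubmission: no → true
  IRB approval obtained: no → false
Combine:
[1.1] NOT false = true
[1] true AND true = true
[2.2] NOT true = false
[2.3] NOT true = false
[2] false AND false AND false = false
[3.1] NOT true = false
[3.3] NOT false = true
[3] false AND true AND true = false
[4.1] NOT false = true
[4.3] NOT true = false
[4] true AND true AND false = false
[5.1] NOT true = false
[5] false AND true = false
[6.2] NOT true = false
[6] false AND false AND false = false
[root] true OR false OR false OR false OR false OR false = true
Overall: true → funded

Funded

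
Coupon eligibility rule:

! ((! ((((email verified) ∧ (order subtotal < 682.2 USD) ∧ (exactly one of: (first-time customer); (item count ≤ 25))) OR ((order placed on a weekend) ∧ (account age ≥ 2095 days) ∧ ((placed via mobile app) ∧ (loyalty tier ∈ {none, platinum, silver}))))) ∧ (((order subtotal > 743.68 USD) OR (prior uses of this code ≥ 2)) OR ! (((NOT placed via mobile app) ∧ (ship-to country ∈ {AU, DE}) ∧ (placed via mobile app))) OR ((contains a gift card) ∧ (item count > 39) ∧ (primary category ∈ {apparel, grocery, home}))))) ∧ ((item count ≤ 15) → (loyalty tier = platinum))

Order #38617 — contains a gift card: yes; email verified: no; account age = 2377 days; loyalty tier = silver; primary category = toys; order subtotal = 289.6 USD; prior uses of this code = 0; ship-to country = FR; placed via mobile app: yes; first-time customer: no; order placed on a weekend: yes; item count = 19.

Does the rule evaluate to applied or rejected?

Applied

Atomic conditions:
  email verified: no → false
  order subtotal < 682.2 USD: 289.6 < 682.2 is true
  first-time customer: no → false
  item count ≤ 25: 19 ≤ 25 is true
  order placed on a weekend: yes → true
  account age ≥ 2095 days: 2377 ≥ 2095 is true
  placed via mobile app: yes → true
  loyalty tier ∈ {none, platinum, silver}: silver is in the set → true
  order subtotal > 743.68 USD: 289.6 > 743.68 is false
  prior uses of this code ≥ 2: 0 ≥ 2 is false
  NOT placed via mobile app: yes → false
  ship-to country ∈ {AU, DE}: FR is not in the set → false
  contains a gift card: yes → true
  item count > 39: 19 > 39 is false
  primary category ∈ {apparel, grocery, home}: toys is not in the set → false
  item count ≤ 15: 19 ≤ 15 is false
  loyalty tier = platinum: silver == platinum is false
Combine:
[1.1.1.1.1.3] exactly-one(false, true) = true
[1.1.1.1.1] false AND true AND true = false
[1.1.1.1.2.3] true AND true = true
[1.1.1.1.2] true AND true AND true = true
[1.1.1.1] false OR true = true
[1.1.1] NOT true = false
[1.1.2.1] false OR false = false
[1.1.2.2.1] false AND false AND true = false
[1.1.2.2] NOT false = true
[1.1.2.3] true AND false AND false = false
[1.1.2] false OR true OR false = true
[1.1] false AND true = false
[1] NOT false = true
[2] false → false (antecedent false ⇒ implication holds) = true
[root] true AND true = true
Overall: true → applied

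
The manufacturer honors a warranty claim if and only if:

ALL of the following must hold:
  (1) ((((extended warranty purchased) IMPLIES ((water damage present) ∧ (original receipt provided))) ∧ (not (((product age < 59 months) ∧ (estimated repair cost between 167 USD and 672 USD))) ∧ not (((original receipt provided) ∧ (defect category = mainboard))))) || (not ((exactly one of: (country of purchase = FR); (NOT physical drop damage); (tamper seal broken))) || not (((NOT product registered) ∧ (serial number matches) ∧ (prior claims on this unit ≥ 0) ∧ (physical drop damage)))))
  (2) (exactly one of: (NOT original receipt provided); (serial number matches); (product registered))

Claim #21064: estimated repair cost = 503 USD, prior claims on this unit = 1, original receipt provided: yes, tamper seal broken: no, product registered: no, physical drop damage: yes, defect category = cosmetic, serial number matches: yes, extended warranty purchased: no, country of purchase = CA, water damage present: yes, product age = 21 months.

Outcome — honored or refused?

Honored

Atomic conditions:
  extended warranty purchased: no → false
  water damage present: yes → true
  original receipt provided: yes → true
  product age < 59 months: 21 < 59 is true
  estimated repair cost between 167 USD and 672 USD: 503 in [167, 672] is true
  defect category = mainboard: cosmetic == mainboard is false
  country of purchase = FR: CA == FR is false
  NOT physical drop damage: yes → false
  tamper seal broken: no → false
  NOT product registered: no → true
  serial number matches: yes → true
  prior claims on this unit ≥ 0: 1 ≥ 0 is true
  physical drop damage: yes → true
  NOT original receipt provided: yes → false
  product registered: no → false
Combine:
[1.1.1.2] true AND true = true
[1.1.1] false → true (antecedent false ⇒ implication holds) = true
[1.1.2.1.1] true AND true = true
[1.1.2.1] NOT true = false
[1.1.2.2.1] true AND false = false
[1.1.2.2] NOT false = true
[1.1.2] false AND true = false
[1.1] true AND false = false
[1.2.1.1] exactly-one(false, false, false) = false
[1.2.1] NOT false = true
[1.2.2.1] true AND true AND true AND true = true
[1.2.2] NOT true = false
[1.2] true OR false = true
[1] false OR true = true
[2] exactly-one(false, true, false) = true
[root] true AND true = true
Overall: true → honored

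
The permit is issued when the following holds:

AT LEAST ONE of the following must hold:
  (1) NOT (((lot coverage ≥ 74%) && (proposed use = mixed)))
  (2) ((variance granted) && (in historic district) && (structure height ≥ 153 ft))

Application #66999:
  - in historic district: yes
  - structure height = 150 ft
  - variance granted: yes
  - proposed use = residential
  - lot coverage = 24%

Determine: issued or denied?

Atomic conditions:
  lot coverage ≥ 74%: 24 ≥ 74 is false
  proposed use = mixed: residential == mixed is false
  variance granted: yes → true
  in historic district: yes → true
  structure height ≥ 153 ft: 150 ≥ 153 is false
Combine:
[1.1] false AND false = false
[1] NOT false = true
[2] true AND true AND false = false
[root] true OR false = true
Overall: true → issued

Issued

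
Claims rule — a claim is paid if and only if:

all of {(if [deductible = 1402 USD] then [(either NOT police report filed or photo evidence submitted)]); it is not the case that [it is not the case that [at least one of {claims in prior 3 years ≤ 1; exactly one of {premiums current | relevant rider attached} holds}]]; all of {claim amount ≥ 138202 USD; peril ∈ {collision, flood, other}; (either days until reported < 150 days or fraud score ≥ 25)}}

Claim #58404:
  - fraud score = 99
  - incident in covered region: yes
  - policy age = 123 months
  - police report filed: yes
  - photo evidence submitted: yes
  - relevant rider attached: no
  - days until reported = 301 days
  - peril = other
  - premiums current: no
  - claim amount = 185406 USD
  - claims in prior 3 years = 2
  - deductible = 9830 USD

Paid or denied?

Atomic conditions:
  deductible = 1402 USD: 9830 == 1402 is false
  NOT police report filed: yes → false
  photo evidence submitted: yes → true
  claims in prior 3 years ≤ 1: 2 ≤ 1 is false
  premiums current: no → false
  relevant rider attached: no → false
  claim amount ≥ 138202 USD: 185406 ≥ 138202 is true
  peril ∈ {collision, flood, other}: other is in the set → true
  days until reported < 150 days: 301 < 150 is false
  fraud score ≥ 25: 99 ≥ 25 is true
Combine:
[1.2] false OR true = true
[1] false → true (antecedent false ⇒ implication holds) = true
[2.1.1.2] exactly-one(false, false) = false
[2.1.1] false OR false = false
[2.1] NOT false = true
[2] NOT true = false
[3.3] false OR true = true
[3] true AND true AND true = true
[root] true AND false AND true = false
Overall: false → denied

Denied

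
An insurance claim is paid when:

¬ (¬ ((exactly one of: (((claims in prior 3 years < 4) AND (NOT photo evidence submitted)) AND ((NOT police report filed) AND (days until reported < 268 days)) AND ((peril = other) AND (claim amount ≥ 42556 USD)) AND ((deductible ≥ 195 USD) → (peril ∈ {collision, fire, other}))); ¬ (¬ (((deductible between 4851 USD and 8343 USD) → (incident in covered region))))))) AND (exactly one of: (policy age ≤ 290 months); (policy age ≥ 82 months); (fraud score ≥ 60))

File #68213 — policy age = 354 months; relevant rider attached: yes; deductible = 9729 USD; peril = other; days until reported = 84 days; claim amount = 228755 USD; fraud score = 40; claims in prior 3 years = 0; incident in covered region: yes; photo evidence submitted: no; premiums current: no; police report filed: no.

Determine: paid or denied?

Atomic conditions:
  claims in prior 3 years < 4: 0 < 4 is true
  NOT photo evidence submitted: no → true
  NOT police report filed: no → true
  days until reported < 268 days: 84 < 268 is true
  peril = other: other == other is true
  claim amount ≥ 42556 USD: 228755 ≥ 42556 is true
  deductible ≥ 195 USD: 9729 ≥ 195 is true
  peril ∈ {collision, fire, other}: other is in the set → true
  deductible between 4851 USD and 8343 USD: 9729 in [4851, 8343] is false
  incident in covered region: yes → true
  policy age ≤ 290 months: 354 ≤ 290 is false
  policy age ≥ 82 months: 354 ≥ 82 is true
  fraud score ≥ 60: 40 ≥ 60 is false
Combine:
[1.1.1.1.1] true AND true = true
[1.1.1.1.2] true AND true = true
[1.1.1.1.3] true AND true = true
[1.1.1.1.4] true → true = true
[1.1.1.1] true AND true AND true AND true = true
[1.1.1.2.1.1] false → true (antecedent false ⇒ implication holds) = true
[1.1.1.2.1] NOT true = false
[1.1.1.2] NOT false = true
[1.1.1] exactly-one(true, true) = false
[1.1] NOT false = true
[1] NOT true = false
[2] exactly-one(false, true, false) = true
[root] false AND true = false
Overall: false → denied

Denied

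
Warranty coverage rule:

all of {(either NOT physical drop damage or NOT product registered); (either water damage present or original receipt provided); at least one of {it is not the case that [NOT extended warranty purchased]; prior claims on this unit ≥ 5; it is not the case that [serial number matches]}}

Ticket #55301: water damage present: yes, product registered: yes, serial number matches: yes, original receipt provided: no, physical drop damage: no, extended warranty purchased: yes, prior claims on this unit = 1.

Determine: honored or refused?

Atomic conditions:
  NOT physical drop damage: no → true
  NOT product registered: yes → false
  water damage present: yes → true
  original receipt provided: no → false
  NOT extended warranty purchased: yes → false
  prior claims on this unit ≥ 5: 1 ≥ 5 is false
  serial number matches: yes → true
Combine:
[1] true OR false = true
[2] true OR false = true
[3.1] NOT false = true
[3.3] NOT true = false
[3] true OR false OR false = true
[root] true AND true AND true = true
Overall: true → honored

Honored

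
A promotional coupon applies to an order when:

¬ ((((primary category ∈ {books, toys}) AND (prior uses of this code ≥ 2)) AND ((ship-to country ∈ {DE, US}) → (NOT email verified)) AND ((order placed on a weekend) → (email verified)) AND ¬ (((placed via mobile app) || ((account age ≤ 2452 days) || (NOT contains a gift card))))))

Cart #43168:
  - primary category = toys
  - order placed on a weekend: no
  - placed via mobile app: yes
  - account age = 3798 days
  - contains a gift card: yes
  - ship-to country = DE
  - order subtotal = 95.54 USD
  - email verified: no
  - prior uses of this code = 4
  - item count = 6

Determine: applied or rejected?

Applied

Atomic conditions:
  primary category ∈ {books, toys}: toys is in the set → true
  prior uses of this code ≥ 2: 4 ≥ 2 is true
  ship-to country ∈ {DE, US}: DE is in the set → true
  NOT email verified: no → true
  order placed on a weekend: no → false
  email verified: no → false
  placed via mobile app: yes → true
  account age ≤ 2452 days: 3798 ≤ 2452 is false
  NOT contains a gift card: yes → false
Combine:
[1.1] true AND true = true
[1.2] true → true = true
[1.3] false → false (antecedent false ⇒ implication holds) = true
[1.4.1.2] false OR false = false
[1.4.1] true OR false = true
[1.4] NOT true = false
[1] true AND true AND true AND false = false
[root] NOT false = true
Overall: true → applied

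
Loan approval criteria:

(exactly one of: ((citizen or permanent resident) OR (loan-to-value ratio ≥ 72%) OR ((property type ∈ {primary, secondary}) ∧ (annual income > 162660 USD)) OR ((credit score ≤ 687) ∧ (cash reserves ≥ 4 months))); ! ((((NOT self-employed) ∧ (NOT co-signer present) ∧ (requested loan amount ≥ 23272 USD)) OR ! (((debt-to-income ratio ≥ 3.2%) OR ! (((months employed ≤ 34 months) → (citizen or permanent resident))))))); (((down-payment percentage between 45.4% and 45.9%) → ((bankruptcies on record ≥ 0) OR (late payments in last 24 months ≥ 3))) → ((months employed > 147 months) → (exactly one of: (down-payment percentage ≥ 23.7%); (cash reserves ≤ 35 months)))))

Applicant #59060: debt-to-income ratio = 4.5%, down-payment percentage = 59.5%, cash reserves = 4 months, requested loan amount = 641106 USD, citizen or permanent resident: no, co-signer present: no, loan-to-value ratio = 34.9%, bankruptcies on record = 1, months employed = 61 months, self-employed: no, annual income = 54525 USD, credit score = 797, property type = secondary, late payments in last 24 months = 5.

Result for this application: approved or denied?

Atomic conditions:
  citizen or permanent resident: no → false
  loan-to-value ratio ≥ 72%: 34.9 ≥ 72 is false
  property type ∈ {primary, secondary}: secondary is in the set → true
  annual income > 162660 USD: 54525 > 162660 is false
  credit score ≤ 687: 797 ≤ 687 is false
  cash reserves ≥ 4 months: 4 ≥ 4 is true
  NOT self-employed: no → true
  NOT co-signer present: no → true
  requested loan amount ≥ 23272 USD: 641106 ≥ 23272 is true
  debt-to-income ratio ≥ 3.2%: 4.5 ≥ 3.2 is true
  months employed ≤ 34 months: 61 ≤ 34 is false
  down-payment percentage between 45.4% and 45.9%: 59.5 in [45.4, 45.9] is false
  bankruptcies on record ≥ 0: 1 ≥ 0 is true
  late payments in last 24 months ≥ 3: 5 ≥ 3 is true
  months employed > 147 months: 61 > 147 is false
  down-payment percentage ≥ 23.7%: 59.5 ≥ 23.7 is true
  cash reserves ≤ 35 months: 4 ≤ 35 is true
Combine:
[1.3] true AND false = false
[1.4] false AND true = false
[1] false OR false OR false OR false = false
[2.1.1] true AND true AND true = true
[2.1.2.1.2.1] false → false (antecedent false ⇒ implication holds) = true
[2.1.2.1.2] NOT true = false
[2.1.2.1] true OR false = true
[2.1.2] NOT true = false
[2.1] true OR false = true
[2] NOT true = false
[3.1.2] true OR true = true
[3.1] false → true (antecedent false ⇒ implication holds) = true
[3.2.2] exactly-one(true, true) = false
[3.2] false → false (antecedent false ⇒ implication holds) = true
[3] true → true = true
[root] exactly-one(false, false, true) = true
Overall: true → approved

Approved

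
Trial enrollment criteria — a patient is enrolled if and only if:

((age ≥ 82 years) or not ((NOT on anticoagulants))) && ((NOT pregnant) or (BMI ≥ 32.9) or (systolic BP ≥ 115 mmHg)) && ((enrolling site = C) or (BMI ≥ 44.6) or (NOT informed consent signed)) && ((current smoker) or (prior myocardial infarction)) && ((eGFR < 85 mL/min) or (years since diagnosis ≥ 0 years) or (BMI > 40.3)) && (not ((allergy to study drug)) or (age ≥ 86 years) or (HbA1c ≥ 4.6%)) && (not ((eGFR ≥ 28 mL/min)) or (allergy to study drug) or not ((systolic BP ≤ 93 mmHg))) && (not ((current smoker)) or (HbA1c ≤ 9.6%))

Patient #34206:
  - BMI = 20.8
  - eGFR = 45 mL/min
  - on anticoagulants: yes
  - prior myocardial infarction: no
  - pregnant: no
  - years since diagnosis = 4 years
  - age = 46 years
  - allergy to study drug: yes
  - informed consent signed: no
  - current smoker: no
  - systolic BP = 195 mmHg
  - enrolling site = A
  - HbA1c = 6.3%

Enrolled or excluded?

Atomic conditions:
  age ≥ 82 years: 46 ≥ 82 is false
  NOT on anticoagulants: yes → false
  NOT pregnant: no → true
  BMI ≥ 32.9: 20.8 ≥ 32.9 is false
  systolic BP ≥ 115 mmHg: 195 ≥ 115 is true
  enrolling site = C: A == C is false
  BMI ≥ 44.6: 20.8 ≥ 44.6 is false
  NOT informed consent signed: no → true
  current smoker: no → false
  prior myocardial infarction: no → false
  eGFR < 85 mL/min: 45 < 85 is true
  years since diagnosis ≥ 0 years: 4 ≥ 0 is true
  BMI > 40.3: 20.8 > 40.3 is false
  allergy to study drug: yes → true
  age ≥ 86 years: 46 ≥ 86 is false
  HbA1c ≥ 4.6%: 6.3 ≥ 4.6 is true
  eGFR ≥ 28 mL/min: 45 ≥ 28 is true
  systolic BP ≤ 93 mmHg: 195 ≤ 93 is false
  HbA1c ≤ 9.6%: 6.3 ≤ 9.6 is true
Combine:
[1.2] NOT false = true
[1] false OR true = true
[2] true OR false OR true = true
[3] false OR false OR true = true
[4] false OR false = false
[5] true OR true OR false = true
[6.1] NOT true = false
[6] false OR false OR true = true
[7.1] NOT true = false
[7.3] NOT false = true
[7] false OR true OR true = true
[8.1] NOT false = true
[8] true OR true = true
[root] true AND true AND true AND false AND true AND true AND true AND true = false
Overall: false → excluded

Excluded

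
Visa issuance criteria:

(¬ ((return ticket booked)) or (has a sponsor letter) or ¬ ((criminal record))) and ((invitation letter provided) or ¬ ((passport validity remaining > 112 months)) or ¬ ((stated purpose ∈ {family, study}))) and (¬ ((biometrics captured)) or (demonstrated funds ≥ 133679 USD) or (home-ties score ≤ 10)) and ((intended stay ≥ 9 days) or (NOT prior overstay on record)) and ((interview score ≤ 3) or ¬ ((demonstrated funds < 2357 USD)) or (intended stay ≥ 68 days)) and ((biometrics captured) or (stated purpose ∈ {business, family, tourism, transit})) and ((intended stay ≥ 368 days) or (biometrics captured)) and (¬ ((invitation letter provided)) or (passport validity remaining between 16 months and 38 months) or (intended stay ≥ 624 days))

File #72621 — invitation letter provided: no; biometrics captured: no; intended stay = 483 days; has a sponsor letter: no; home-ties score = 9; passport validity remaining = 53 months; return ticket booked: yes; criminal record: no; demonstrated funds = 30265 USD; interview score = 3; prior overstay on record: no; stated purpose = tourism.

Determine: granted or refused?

Atomic conditions:
  return ticket booked: yes → true
  has a sponsor letter: no → false
  criminal record: no → false
  invitation letter provided: no → false
  passport validity remaining > 112 months: 53 > 112 is false
  stated purpose ∈ {family, study}: tourism is not in the set → false
  biometrics captured: no → false
  demonstrated funds ≥ 133679 USD: 30265 ≥ 133679 is false
  home-ties score ≤ 10: 9 ≤ 10 is true
  intended stay ≥ 9 days: 483 ≥ 9 is true
  NOT prior overstay on record: no → true
  interview score ≤ 3: 3 ≤ 3 is true
  demonstrated funds < 2357 USD: 30265 < 2357 is false
  intended stay ≥ 68 days: 483 ≥ 68 is true
  stated purpose ∈ {business, family, tourism, transit}: tourism is in the set → true
  intended stay ≥ 368 days: 483 ≥ 368 is true
  passport validity remaining between 16 months and 38 months: 53 in [16, 38] is false
  intended stay ≥ 624 days: 483 ≥ 624 is false
Combine:
[1.1] NOT true = false
[1.3] NOT false = true
[1] false OR false OR true = true
[2.2] NOT false = true
[2.3] NOT false = true
[2] false OR true OR true = true
[3.1] NOT false = true
[3] true OR false OR true = true
[4] true OR true = true
[5.2] NOT false = true
[5] true OR true OR true = true
[6] false OR true = true
[7] true OR false = true
[8.1] NOT false = true
[8] true OR false OR false = true
[root] true AND true AND true AND true AND true AND true AND true AND true = true
Overall: true → granted

Granted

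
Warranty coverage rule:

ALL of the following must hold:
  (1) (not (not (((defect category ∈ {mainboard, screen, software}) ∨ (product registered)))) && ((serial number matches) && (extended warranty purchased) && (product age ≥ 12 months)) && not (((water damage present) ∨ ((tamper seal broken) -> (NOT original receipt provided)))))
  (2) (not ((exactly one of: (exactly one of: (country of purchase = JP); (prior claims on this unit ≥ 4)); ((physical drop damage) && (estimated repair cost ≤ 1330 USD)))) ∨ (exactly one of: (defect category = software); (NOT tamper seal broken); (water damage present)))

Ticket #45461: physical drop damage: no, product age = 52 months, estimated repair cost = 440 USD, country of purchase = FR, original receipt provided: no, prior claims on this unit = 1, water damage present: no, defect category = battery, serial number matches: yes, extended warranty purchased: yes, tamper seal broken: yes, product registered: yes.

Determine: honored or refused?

Atomic conditions:
  defect category ∈ {mainboard, screen, software}: battery is not in the set → false
  product registered: yes → true
  serial number matches: yes → true
  extended warranty purchased: yes → true
  product age ≥ 12 months: 52 ≥ 12 is true
  water damage present: no → false
  tamper seal broken: yes → true
  NOT original receipt provided: no → true
  country of purchase = JP: FR == JP is false
  prior claims on this unit ≥ 4: 1 ≥ 4 is false
  physical drop damage: no → false
  estimated repair cost ≤ 1330 USD: 440 ≤ 1330 is true
  defect category = software: battery == software is false
  NOT tamper seal broken: yes → false
Combine:
[1.1.1.1] false OR true = true
[1.1.1] NOT true = false
[1.1] NOT false = true
[1.2] true AND true AND true = true
[1.3.1.2] true → true = true
[1.3.1] false OR true = true
[1.3] NOT true = false
[1] true AND true AND false = false
[2.1.1.1] exactly-one(false, false) = false
[2.1.1.2] false AND true = false
[2.1.1] exactly-one(false, false) = false
[2.1] NOT false = true
[2.2] exactly-one(false, false, false) = false
[2] true OR false = true
[root] false AND true = false
Overall: false → refused

Refused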